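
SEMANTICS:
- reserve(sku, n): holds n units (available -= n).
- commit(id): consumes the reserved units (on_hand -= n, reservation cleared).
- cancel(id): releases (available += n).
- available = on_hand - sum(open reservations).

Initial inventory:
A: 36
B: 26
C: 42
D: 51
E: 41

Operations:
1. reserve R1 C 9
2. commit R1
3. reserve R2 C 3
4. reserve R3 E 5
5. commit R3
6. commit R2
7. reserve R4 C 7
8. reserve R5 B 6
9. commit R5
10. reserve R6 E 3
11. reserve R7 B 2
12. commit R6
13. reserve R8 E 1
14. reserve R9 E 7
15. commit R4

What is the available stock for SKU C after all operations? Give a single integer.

Step 1: reserve R1 C 9 -> on_hand[A=36 B=26 C=42 D=51 E=41] avail[A=36 B=26 C=33 D=51 E=41] open={R1}
Step 2: commit R1 -> on_hand[A=36 B=26 C=33 D=51 E=41] avail[A=36 B=26 C=33 D=51 E=41] open={}
Step 3: reserve R2 C 3 -> on_hand[A=36 B=26 C=33 D=51 E=41] avail[A=36 B=26 C=30 D=51 E=41] open={R2}
Step 4: reserve R3 E 5 -> on_hand[A=36 B=26 C=33 D=51 E=41] avail[A=36 B=26 C=30 D=51 E=36] open={R2,R3}
Step 5: commit R3 -> on_hand[A=36 B=26 C=33 D=51 E=36] avail[A=36 B=26 C=30 D=51 E=36] open={R2}
Step 6: commit R2 -> on_hand[A=36 B=26 C=30 D=51 E=36] avail[A=36 B=26 C=30 D=51 E=36] open={}
Step 7: reserve R4 C 7 -> on_hand[A=36 B=26 C=30 D=51 E=36] avail[A=36 B=26 C=23 D=51 E=36] open={R4}
Step 8: reserve R5 B 6 -> on_hand[A=36 B=26 C=30 D=51 E=36] avail[A=36 B=20 C=23 D=51 E=36] open={R4,R5}
Step 9: commit R5 -> on_hand[A=36 B=20 C=30 D=51 E=36] avail[A=36 B=20 C=23 D=51 E=36] open={R4}
Step 10: reserve R6 E 3 -> on_hand[A=36 B=20 C=30 D=51 E=36] avail[A=36 B=20 C=23 D=51 E=33] open={R4,R6}
Step 11: reserve R7 B 2 -> on_hand[A=36 B=20 C=30 D=51 E=36] avail[A=36 B=18 C=23 D=51 E=33] open={R4,R6,R7}
Step 12: commit R6 -> on_hand[A=36 B=20 C=30 D=51 E=33] avail[A=36 B=18 C=23 D=51 E=33] open={R4,R7}
Step 13: reserve R8 E 1 -> on_hand[A=36 B=20 C=30 D=51 E=33] avail[A=36 B=18 C=23 D=51 E=32] open={R4,R7,R8}
Step 14: reserve R9 E 7 -> on_hand[A=36 B=20 C=30 D=51 E=33] avail[A=36 B=18 C=23 D=51 E=25] open={R4,R7,R8,R9}
Step 15: commit R4 -> on_hand[A=36 B=20 C=23 D=51 E=33] avail[A=36 B=18 C=23 D=51 E=25] open={R7,R8,R9}
Final available[C] = 23

Answer: 23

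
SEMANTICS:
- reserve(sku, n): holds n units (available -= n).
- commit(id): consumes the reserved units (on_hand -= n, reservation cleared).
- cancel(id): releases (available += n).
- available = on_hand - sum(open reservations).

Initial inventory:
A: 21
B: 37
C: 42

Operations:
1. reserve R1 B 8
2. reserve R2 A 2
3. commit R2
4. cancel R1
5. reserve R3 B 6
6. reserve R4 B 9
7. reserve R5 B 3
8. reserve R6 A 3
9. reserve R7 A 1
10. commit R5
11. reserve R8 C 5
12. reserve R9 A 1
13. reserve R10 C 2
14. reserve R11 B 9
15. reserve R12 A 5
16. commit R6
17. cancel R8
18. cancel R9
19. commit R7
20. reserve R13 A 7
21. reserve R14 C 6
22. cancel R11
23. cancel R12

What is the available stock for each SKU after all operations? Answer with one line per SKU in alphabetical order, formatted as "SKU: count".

Step 1: reserve R1 B 8 -> on_hand[A=21 B=37 C=42] avail[A=21 B=29 C=42] open={R1}
Step 2: reserve R2 A 2 -> on_hand[A=21 B=37 C=42] avail[A=19 B=29 C=42] open={R1,R2}
Step 3: commit R2 -> on_hand[A=19 B=37 C=42] avail[A=19 B=29 C=42] open={R1}
Step 4: cancel R1 -> on_hand[A=19 B=37 C=42] avail[A=19 B=37 C=42] open={}
Step 5: reserve R3 B 6 -> on_hand[A=19 B=37 C=42] avail[A=19 B=31 C=42] open={R3}
Step 6: reserve R4 B 9 -> on_hand[A=19 B=37 C=42] avail[A=19 B=22 C=42] open={R3,R4}
Step 7: reserve R5 B 3 -> on_hand[A=19 B=37 C=42] avail[A=19 B=19 C=42] open={R3,R4,R5}
Step 8: reserve R6 A 3 -> on_hand[A=19 B=37 C=42] avail[A=16 B=19 C=42] open={R3,R4,R5,R6}
Step 9: reserve R7 A 1 -> on_hand[A=19 B=37 C=42] avail[A=15 B=19 C=42] open={R3,R4,R5,R6,R7}
Step 10: commit R5 -> on_hand[A=19 B=34 C=42] avail[A=15 B=19 C=42] open={R3,R4,R6,R7}
Step 11: reserve R8 C 5 -> on_hand[A=19 B=34 C=42] avail[A=15 B=19 C=37] open={R3,R4,R6,R7,R8}
Step 12: reserve R9 A 1 -> on_hand[A=19 B=34 C=42] avail[A=14 B=19 C=37] open={R3,R4,R6,R7,R8,R9}
Step 13: reserve R10 C 2 -> on_hand[A=19 B=34 C=42] avail[A=14 B=19 C=35] open={R10,R3,R4,R6,R7,R8,R9}
Step 14: reserve R11 B 9 -> on_hand[A=19 B=34 C=42] avail[A=14 B=10 C=35] open={R10,R11,R3,R4,R6,R7,R8,R9}
Step 15: reserve R12 A 5 -> on_hand[A=19 B=34 C=42] avail[A=9 B=10 C=35] open={R10,R11,R12,R3,R4,R6,R7,R8,R9}
Step 16: commit R6 -> on_hand[A=16 B=34 C=42] avail[A=9 B=10 C=35] open={R10,R11,R12,R3,R4,R7,R8,R9}
Step 17: cancel R8 -> on_hand[A=16 B=34 C=42] avail[A=9 B=10 C=40] open={R10,R11,R12,R3,R4,R7,R9}
Step 18: cancel R9 -> on_hand[A=16 B=34 C=42] avail[A=10 B=10 C=40] open={R10,R11,R12,R3,R4,R7}
Step 19: commit R7 -> on_hand[A=15 B=34 C=42] avail[A=10 B=10 C=40] open={R10,R11,R12,R3,R4}
Step 20: reserve R13 A 7 -> on_hand[A=15 B=34 C=42] avail[A=3 B=10 C=40] open={R10,R11,R12,R13,R3,R4}
Step 21: reserve R14 C 6 -> on_hand[A=15 B=34 C=42] avail[A=3 B=10 C=34] open={R10,R11,R12,R13,R14,R3,R4}
Step 22: cancel R11 -> on_hand[A=15 B=34 C=42] avail[A=3 B=19 C=34] open={R10,R12,R13,R14,R3,R4}
Step 23: cancel R12 -> on_hand[A=15 B=34 C=42] avail[A=8 B=19 C=34] open={R10,R13,R14,R3,R4}

Answer: A: 8
B: 19
C: 34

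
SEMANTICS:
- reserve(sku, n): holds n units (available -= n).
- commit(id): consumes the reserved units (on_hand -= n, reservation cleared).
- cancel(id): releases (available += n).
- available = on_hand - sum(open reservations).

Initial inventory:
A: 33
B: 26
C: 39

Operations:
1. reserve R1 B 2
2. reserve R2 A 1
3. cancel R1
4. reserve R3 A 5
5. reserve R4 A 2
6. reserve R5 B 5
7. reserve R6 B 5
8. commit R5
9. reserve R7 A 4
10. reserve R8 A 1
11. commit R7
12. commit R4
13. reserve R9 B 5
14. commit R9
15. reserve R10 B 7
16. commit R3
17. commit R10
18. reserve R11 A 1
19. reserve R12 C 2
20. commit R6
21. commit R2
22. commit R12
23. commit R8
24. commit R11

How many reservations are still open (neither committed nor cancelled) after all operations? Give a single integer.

Step 1: reserve R1 B 2 -> on_hand[A=33 B=26 C=39] avail[A=33 B=24 C=39] open={R1}
Step 2: reserve R2 A 1 -> on_hand[A=33 B=26 C=39] avail[A=32 B=24 C=39] open={R1,R2}
Step 3: cancel R1 -> on_hand[A=33 B=26 C=39] avail[A=32 B=26 C=39] open={R2}
Step 4: reserve R3 A 5 -> on_hand[A=33 B=26 C=39] avail[A=27 B=26 C=39] open={R2,R3}
Step 5: reserve R4 A 2 -> on_hand[A=33 B=26 C=39] avail[A=25 B=26 C=39] open={R2,R3,R4}
Step 6: reserve R5 B 5 -> on_hand[A=33 B=26 C=39] avail[A=25 B=21 C=39] open={R2,R3,R4,R5}
Step 7: reserve R6 B 5 -> on_hand[A=33 B=26 C=39] avail[A=25 B=16 C=39] open={R2,R3,R4,R5,R6}
Step 8: commit R5 -> on_hand[A=33 B=21 C=39] avail[A=25 B=16 C=39] open={R2,R3,R4,R6}
Step 9: reserve R7 A 4 -> on_hand[A=33 B=21 C=39] avail[A=21 B=16 C=39] open={R2,R3,R4,R6,R7}
Step 10: reserve R8 A 1 -> on_hand[A=33 B=21 C=39] avail[A=20 B=16 C=39] open={R2,R3,R4,R6,R7,R8}
Step 11: commit R7 -> on_hand[A=29 B=21 C=39] avail[A=20 B=16 C=39] open={R2,R3,R4,R6,R8}
Step 12: commit R4 -> on_hand[A=27 B=21 C=39] avail[A=20 B=16 C=39] open={R2,R3,R6,R8}
Step 13: reserve R9 B 5 -> on_hand[A=27 B=21 C=39] avail[A=20 B=11 C=39] open={R2,R3,R6,R8,R9}
Step 14: commit R9 -> on_hand[A=27 B=16 C=39] avail[A=20 B=11 C=39] open={R2,R3,R6,R8}
Step 15: reserve R10 B 7 -> on_hand[A=27 B=16 C=39] avail[A=20 B=4 C=39] open={R10,R2,R3,R6,R8}
Step 16: commit R3 -> on_hand[A=22 B=16 C=39] avail[A=20 B=4 C=39] open={R10,R2,R6,R8}
Step 17: commit R10 -> on_hand[A=22 B=9 C=39] avail[A=20 B=4 C=39] open={R2,R6,R8}
Step 18: reserve R11 A 1 -> on_hand[A=22 B=9 C=39] avail[A=19 B=4 C=39] open={R11,R2,R6,R8}
Step 19: reserve R12 C 2 -> on_hand[A=22 B=9 C=39] avail[A=19 B=4 C=37] open={R11,R12,R2,R6,R8}
Step 20: commit R6 -> on_hand[A=22 B=4 C=39] avail[A=19 B=4 C=37] open={R11,R12,R2,R8}
Step 21: commit R2 -> on_hand[A=21 B=4 C=39] avail[A=19 B=4 C=37] open={R11,R12,R8}
Step 22: commit R12 -> on_hand[A=21 B=4 C=37] avail[A=19 B=4 C=37] open={R11,R8}
Step 23: commit R8 -> on_hand[A=20 B=4 C=37] avail[A=19 B=4 C=37] open={R11}
Step 24: commit R11 -> on_hand[A=19 B=4 C=37] avail[A=19 B=4 C=37] open={}
Open reservations: [] -> 0

Answer: 0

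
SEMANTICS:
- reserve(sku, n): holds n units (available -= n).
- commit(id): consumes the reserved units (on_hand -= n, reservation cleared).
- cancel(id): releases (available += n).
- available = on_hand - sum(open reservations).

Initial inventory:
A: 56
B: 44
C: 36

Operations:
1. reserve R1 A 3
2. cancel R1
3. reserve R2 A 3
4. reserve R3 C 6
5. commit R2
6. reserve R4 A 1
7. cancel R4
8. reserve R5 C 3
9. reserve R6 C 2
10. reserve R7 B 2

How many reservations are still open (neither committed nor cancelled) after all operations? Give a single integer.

Answer: 4

Derivation:
Step 1: reserve R1 A 3 -> on_hand[A=56 B=44 C=36] avail[A=53 B=44 C=36] open={R1}
Step 2: cancel R1 -> on_hand[A=56 B=44 C=36] avail[A=56 B=44 C=36] open={}
Step 3: reserve R2 A 3 -> on_hand[A=56 B=44 C=36] avail[A=53 B=44 C=36] open={R2}
Step 4: reserve R3 C 6 -> on_hand[A=56 B=44 C=36] avail[A=53 B=44 C=30] open={R2,R3}
Step 5: commit R2 -> on_hand[A=53 B=44 C=36] avail[A=53 B=44 C=30] open={R3}
Step 6: reserve R4 A 1 -> on_hand[A=53 B=44 C=36] avail[A=52 B=44 C=30] open={R3,R4}
Step 7: cancel R4 -> on_hand[A=53 B=44 C=36] avail[A=53 B=44 C=30] open={R3}
Step 8: reserve R5 C 3 -> on_hand[A=53 B=44 C=36] avail[A=53 B=44 C=27] open={R3,R5}
Step 9: reserve R6 C 2 -> on_hand[A=53 B=44 C=36] avail[A=53 B=44 C=25] open={R3,R5,R6}
Step 10: reserve R7 B 2 -> on_hand[A=53 B=44 C=36] avail[A=53 B=42 C=25] open={R3,R5,R6,R7}
Open reservations: ['R3', 'R5', 'R6', 'R7'] -> 4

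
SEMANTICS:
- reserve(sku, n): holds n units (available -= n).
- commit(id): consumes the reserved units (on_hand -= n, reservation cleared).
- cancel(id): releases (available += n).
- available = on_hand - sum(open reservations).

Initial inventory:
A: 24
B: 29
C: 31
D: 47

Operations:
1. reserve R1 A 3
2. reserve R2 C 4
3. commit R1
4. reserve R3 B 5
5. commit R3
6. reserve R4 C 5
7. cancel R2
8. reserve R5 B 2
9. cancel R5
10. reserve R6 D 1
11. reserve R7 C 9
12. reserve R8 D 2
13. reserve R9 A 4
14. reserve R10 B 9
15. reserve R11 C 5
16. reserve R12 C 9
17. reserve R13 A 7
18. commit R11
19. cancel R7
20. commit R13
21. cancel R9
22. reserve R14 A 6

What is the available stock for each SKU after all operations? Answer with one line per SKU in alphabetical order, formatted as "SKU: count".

Answer: A: 8
B: 15
C: 12
D: 44

Derivation:
Step 1: reserve R1 A 3 -> on_hand[A=24 B=29 C=31 D=47] avail[A=21 B=29 C=31 D=47] open={R1}
Step 2: reserve R2 C 4 -> on_hand[A=24 B=29 C=31 D=47] avail[A=21 B=29 C=27 D=47] open={R1,R2}
Step 3: commit R1 -> on_hand[A=21 B=29 C=31 D=47] avail[A=21 B=29 C=27 D=47] open={R2}
Step 4: reserve R3 B 5 -> on_hand[A=21 B=29 C=31 D=47] avail[A=21 B=24 C=27 D=47] open={R2,R3}
Step 5: commit R3 -> on_hand[A=21 B=24 C=31 D=47] avail[A=21 B=24 C=27 D=47] open={R2}
Step 6: reserve R4 C 5 -> on_hand[A=21 B=24 C=31 D=47] avail[A=21 B=24 C=22 D=47] open={R2,R4}
Step 7: cancel R2 -> on_hand[A=21 B=24 C=31 D=47] avail[A=21 B=24 C=26 D=47] open={R4}
Step 8: reserve R5 B 2 -> on_hand[A=21 B=24 C=31 D=47] avail[A=21 B=22 C=26 D=47] open={R4,R5}
Step 9: cancel R5 -> on_hand[A=21 B=24 C=31 D=47] avail[A=21 B=24 C=26 D=47] open={R4}
Step 10: reserve R6 D 1 -> on_hand[A=21 B=24 C=31 D=47] avail[A=21 B=24 C=26 D=46] open={R4,R6}
Step 11: reserve R7 C 9 -> on_hand[A=21 B=24 C=31 D=47] avail[A=21 B=24 C=17 D=46] open={R4,R6,R7}
Step 12: reserve R8 D 2 -> on_hand[A=21 B=24 C=31 D=47] avail[A=21 B=24 C=17 D=44] open={R4,R6,R7,R8}
Step 13: reserve R9 A 4 -> on_hand[A=21 B=24 C=31 D=47] avail[A=17 B=24 C=17 D=44] open={R4,R6,R7,R8,R9}
Step 14: reserve R10 B 9 -> on_hand[A=21 B=24 C=31 D=47] avail[A=17 B=15 C=17 D=44] open={R10,R4,R6,R7,R8,R9}
Step 15: reserve R11 C 5 -> on_hand[A=21 B=24 C=31 D=47] avail[A=17 B=15 C=12 D=44] open={R10,R11,R4,R6,R7,R8,R9}
Step 16: reserve R12 C 9 -> on_hand[A=21 B=24 C=31 D=47] avail[A=17 B=15 C=3 D=44] open={R10,R11,R12,R4,R6,R7,R8,R9}
Step 17: reserve R13 A 7 -> on_hand[A=21 B=24 C=31 D=47] avail[A=10 B=15 C=3 D=44] open={R10,R11,R12,R13,R4,R6,R7,R8,R9}
Step 18: commit R11 -> on_hand[A=21 B=24 C=26 D=47] avail[A=10 B=15 C=3 D=44] open={R10,R12,R13,R4,R6,R7,R8,R9}
Step 19: cancel R7 -> on_hand[A=21 B=24 C=26 D=47] avail[A=10 B=15 C=12 D=44] open={R10,R12,R13,R4,R6,R8,R9}
Step 20: commit R13 -> on_hand[A=14 B=24 C=26 D=47] avail[A=10 B=15 C=12 D=44] open={R10,R12,R4,R6,R8,R9}
Step 21: cancel R9 -> on_hand[A=14 B=24 C=26 D=47] avail[A=14 B=15 C=12 D=44] open={R10,R12,R4,R6,R8}
Step 22: reserve R14 A 6 -> on_hand[A=14 B=24 C=26 D=47] avail[A=8 B=15 C=12 D=44] open={R10,R12,R14,R4,R6,R8}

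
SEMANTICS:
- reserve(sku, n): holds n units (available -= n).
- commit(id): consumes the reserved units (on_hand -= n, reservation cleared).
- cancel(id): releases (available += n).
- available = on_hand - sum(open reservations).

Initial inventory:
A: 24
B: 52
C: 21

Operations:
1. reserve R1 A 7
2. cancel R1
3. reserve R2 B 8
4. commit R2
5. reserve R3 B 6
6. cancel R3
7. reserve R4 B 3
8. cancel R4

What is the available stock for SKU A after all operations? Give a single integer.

Step 1: reserve R1 A 7 -> on_hand[A=24 B=52 C=21] avail[A=17 B=52 C=21] open={R1}
Step 2: cancel R1 -> on_hand[A=24 B=52 C=21] avail[A=24 B=52 C=21] open={}
Step 3: reserve R2 B 8 -> on_hand[A=24 B=52 C=21] avail[A=24 B=44 C=21] open={R2}
Step 4: commit R2 -> on_hand[A=24 B=44 C=21] avail[A=24 B=44 C=21] open={}
Step 5: reserve R3 B 6 -> on_hand[A=24 B=44 C=21] avail[A=24 B=38 C=21] open={R3}
Step 6: cancel R3 -> on_hand[A=24 B=44 C=21] avail[A=24 B=44 C=21] open={}
Step 7: reserve R4 B 3 -> on_hand[A=24 B=44 C=21] avail[A=24 B=41 C=21] open={R4}
Step 8: cancel R4 -> on_hand[A=24 B=44 C=21] avail[A=24 B=44 C=21] open={}
Final available[A] = 24

Answer: 24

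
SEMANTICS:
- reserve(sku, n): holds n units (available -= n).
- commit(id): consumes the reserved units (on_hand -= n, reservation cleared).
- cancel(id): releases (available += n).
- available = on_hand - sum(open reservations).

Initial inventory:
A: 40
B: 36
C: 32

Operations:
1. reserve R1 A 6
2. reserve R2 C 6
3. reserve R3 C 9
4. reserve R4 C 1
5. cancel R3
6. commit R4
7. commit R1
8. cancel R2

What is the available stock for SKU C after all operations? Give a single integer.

Answer: 31

Derivation:
Step 1: reserve R1 A 6 -> on_hand[A=40 B=36 C=32] avail[A=34 B=36 C=32] open={R1}
Step 2: reserve R2 C 6 -> on_hand[A=40 B=36 C=32] avail[A=34 B=36 C=26] open={R1,R2}
Step 3: reserve R3 C 9 -> on_hand[A=40 B=36 C=32] avail[A=34 B=36 C=17] open={R1,R2,R3}
Step 4: reserve R4 C 1 -> on_hand[A=40 B=36 C=32] avail[A=34 B=36 C=16] open={R1,R2,R3,R4}
Step 5: cancel R3 -> on_hand[A=40 B=36 C=32] avail[A=34 B=36 C=25] open={R1,R2,R4}
Step 6: commit R4 -> on_hand[A=40 B=36 C=31] avail[A=34 B=36 C=25] open={R1,R2}
Step 7: commit R1 -> on_hand[A=34 B=36 C=31] avail[A=34 B=36 C=25] open={R2}
Step 8: cancel R2 -> on_hand[A=34 B=36 C=31] avail[A=34 B=36 C=31] open={}
Final available[C] = 31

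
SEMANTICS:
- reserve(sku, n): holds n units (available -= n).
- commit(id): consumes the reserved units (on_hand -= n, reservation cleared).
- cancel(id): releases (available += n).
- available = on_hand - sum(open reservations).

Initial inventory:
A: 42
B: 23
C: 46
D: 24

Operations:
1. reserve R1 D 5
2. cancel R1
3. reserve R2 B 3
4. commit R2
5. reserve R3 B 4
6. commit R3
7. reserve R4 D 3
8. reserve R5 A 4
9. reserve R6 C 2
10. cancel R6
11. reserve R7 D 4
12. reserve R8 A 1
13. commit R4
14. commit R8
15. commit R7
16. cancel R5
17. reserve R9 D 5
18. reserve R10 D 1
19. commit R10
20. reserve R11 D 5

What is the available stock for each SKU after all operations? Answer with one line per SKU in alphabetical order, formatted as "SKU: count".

Answer: A: 41
B: 16
C: 46
D: 6

Derivation:
Step 1: reserve R1 D 5 -> on_hand[A=42 B=23 C=46 D=24] avail[A=42 B=23 C=46 D=19] open={R1}
Step 2: cancel R1 -> on_hand[A=42 B=23 C=46 D=24] avail[A=42 B=23 C=46 D=24] open={}
Step 3: reserve R2 B 3 -> on_hand[A=42 B=23 C=46 D=24] avail[A=42 B=20 C=46 D=24] open={R2}
Step 4: commit R2 -> on_hand[A=42 B=20 C=46 D=24] avail[A=42 B=20 C=46 D=24] open={}
Step 5: reserve R3 B 4 -> on_hand[A=42 B=20 C=46 D=24] avail[A=42 B=16 C=46 D=24] open={R3}
Step 6: commit R3 -> on_hand[A=42 B=16 C=46 D=24] avail[A=42 B=16 C=46 D=24] open={}
Step 7: reserve R4 D 3 -> on_hand[A=42 B=16 C=46 D=24] avail[A=42 B=16 C=46 D=21] open={R4}
Step 8: reserve R5 A 4 -> on_hand[A=42 B=16 C=46 D=24] avail[A=38 B=16 C=46 D=21] open={R4,R5}
Step 9: reserve R6 C 2 -> on_hand[A=42 B=16 C=46 D=24] avail[A=38 B=16 C=44 D=21] open={R4,R5,R6}
Step 10: cancel R6 -> on_hand[A=42 B=16 C=46 D=24] avail[A=38 B=16 C=46 D=21] open={R4,R5}
Step 11: reserve R7 D 4 -> on_hand[A=42 B=16 C=46 D=24] avail[A=38 B=16 C=46 D=17] open={R4,R5,R7}
Step 12: reserve R8 A 1 -> on_hand[A=42 B=16 C=46 D=24] avail[A=37 B=16 C=46 D=17] open={R4,R5,R7,R8}
Step 13: commit R4 -> on_hand[A=42 B=16 C=46 D=21] avail[A=37 B=16 C=46 D=17] open={R5,R7,R8}
Step 14: commit R8 -> on_hand[A=41 B=16 C=46 D=21] avail[A=37 B=16 C=46 D=17] open={R5,R7}
Step 15: commit R7 -> on_hand[A=41 B=16 C=46 D=17] avail[A=37 B=16 C=46 D=17] open={R5}
Step 16: cancel R5 -> on_hand[A=41 B=16 C=46 D=17] avail[A=41 B=16 C=46 D=17] open={}
Step 17: reserve R9 D 5 -> on_hand[A=41 B=16 C=46 D=17] avail[A=41 B=16 C=46 D=12] open={R9}
Step 18: reserve R10 D 1 -> on_hand[A=41 B=16 C=46 D=17] avail[A=41 B=16 C=46 D=11] open={R10,R9}
Step 19: commit R10 -> on_hand[A=41 B=16 C=46 D=16] avail[A=41 B=16 C=46 D=11] open={R9}
Step 20: reserve R11 D 5 -> on_hand[A=41 B=16 C=46 D=16] avail[A=41 B=16 C=46 D=6] open={R11,R9}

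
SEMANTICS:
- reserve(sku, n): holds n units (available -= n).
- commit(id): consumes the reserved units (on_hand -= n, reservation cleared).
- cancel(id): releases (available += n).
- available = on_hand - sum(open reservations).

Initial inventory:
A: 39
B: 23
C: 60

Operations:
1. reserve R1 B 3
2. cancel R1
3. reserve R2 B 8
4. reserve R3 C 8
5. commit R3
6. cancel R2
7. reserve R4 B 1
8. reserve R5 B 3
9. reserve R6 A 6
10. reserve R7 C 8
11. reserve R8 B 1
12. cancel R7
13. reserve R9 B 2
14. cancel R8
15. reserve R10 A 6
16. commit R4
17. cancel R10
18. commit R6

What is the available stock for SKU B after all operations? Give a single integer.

Answer: 17

Derivation:
Step 1: reserve R1 B 3 -> on_hand[A=39 B=23 C=60] avail[A=39 B=20 C=60] open={R1}
Step 2: cancel R1 -> on_hand[A=39 B=23 C=60] avail[A=39 B=23 C=60] open={}
Step 3: reserve R2 B 8 -> on_hand[A=39 B=23 C=60] avail[A=39 B=15 C=60] open={R2}
Step 4: reserve R3 C 8 -> on_hand[A=39 B=23 C=60] avail[A=39 B=15 C=52] open={R2,R3}
Step 5: commit R3 -> on_hand[A=39 B=23 C=52] avail[A=39 B=15 C=52] open={R2}
Step 6: cancel R2 -> on_hand[A=39 B=23 C=52] avail[A=39 B=23 C=52] open={}
Step 7: reserve R4 B 1 -> on_hand[A=39 B=23 C=52] avail[A=39 B=22 C=52] open={R4}
Step 8: reserve R5 B 3 -> on_hand[A=39 B=23 C=52] avail[A=39 B=19 C=52] open={R4,R5}
Step 9: reserve R6 A 6 -> on_hand[A=39 B=23 C=52] avail[A=33 B=19 C=52] open={R4,R5,R6}
Step 10: reserve R7 C 8 -> on_hand[A=39 B=23 C=52] avail[A=33 B=19 C=44] open={R4,R5,R6,R7}
Step 11: reserve R8 B 1 -> on_hand[A=39 B=23 C=52] avail[A=33 B=18 C=44] open={R4,R5,R6,R7,R8}
Step 12: cancel R7 -> on_hand[A=39 B=23 C=52] avail[A=33 B=18 C=52] open={R4,R5,R6,R8}
Step 13: reserve R9 B 2 -> on_hand[A=39 B=23 C=52] avail[A=33 B=16 C=52] open={R4,R5,R6,R8,R9}
Step 14: cancel R8 -> on_hand[A=39 B=23 C=52] avail[A=33 B=17 C=52] open={R4,R5,R6,R9}
Step 15: reserve R10 A 6 -> on_hand[A=39 B=23 C=52] avail[A=27 B=17 C=52] open={R10,R4,R5,R6,R9}
Step 16: commit R4 -> on_hand[A=39 B=22 C=52] avail[A=27 B=17 C=52] open={R10,R5,R6,R9}
Step 17: cancel R10 -> on_hand[A=39 B=22 C=52] avail[A=33 B=17 C=52] open={R5,R6,R9}
Step 18: commit R6 -> on_hand[A=33 B=22 C=52] avail[A=33 B=17 C=52] open={R5,R9}
Final available[B] = 17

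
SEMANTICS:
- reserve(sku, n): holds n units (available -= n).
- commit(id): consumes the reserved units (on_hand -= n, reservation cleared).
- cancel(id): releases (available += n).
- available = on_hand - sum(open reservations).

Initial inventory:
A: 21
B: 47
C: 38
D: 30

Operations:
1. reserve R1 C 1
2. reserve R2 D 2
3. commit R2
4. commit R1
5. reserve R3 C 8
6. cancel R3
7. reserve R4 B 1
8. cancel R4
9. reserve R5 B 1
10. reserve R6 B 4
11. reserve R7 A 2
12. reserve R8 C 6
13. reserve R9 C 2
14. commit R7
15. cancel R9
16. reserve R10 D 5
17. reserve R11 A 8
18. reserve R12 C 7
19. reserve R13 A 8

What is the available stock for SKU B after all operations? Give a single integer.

Answer: 42

Derivation:
Step 1: reserve R1 C 1 -> on_hand[A=21 B=47 C=38 D=30] avail[A=21 B=47 C=37 D=30] open={R1}
Step 2: reserve R2 D 2 -> on_hand[A=21 B=47 C=38 D=30] avail[A=21 B=47 C=37 D=28] open={R1,R2}
Step 3: commit R2 -> on_hand[A=21 B=47 C=38 D=28] avail[A=21 B=47 C=37 D=28] open={R1}
Step 4: commit R1 -> on_hand[A=21 B=47 C=37 D=28] avail[A=21 B=47 C=37 D=28] open={}
Step 5: reserve R3 C 8 -> on_hand[A=21 B=47 C=37 D=28] avail[A=21 B=47 C=29 D=28] open={R3}
Step 6: cancel R3 -> on_hand[A=21 B=47 C=37 D=28] avail[A=21 B=47 C=37 D=28] open={}
Step 7: reserve R4 B 1 -> on_hand[A=21 B=47 C=37 D=28] avail[A=21 B=46 C=37 D=28] open={R4}
Step 8: cancel R4 -> on_hand[A=21 B=47 C=37 D=28] avail[A=21 B=47 C=37 D=28] open={}
Step 9: reserve R5 B 1 -> on_hand[A=21 B=47 C=37 D=28] avail[A=21 B=46 C=37 D=28] open={R5}
Step 10: reserve R6 B 4 -> on_hand[A=21 B=47 C=37 D=28] avail[A=21 B=42 C=37 D=28] open={R5,R6}
Step 11: reserve R7 A 2 -> on_hand[A=21 B=47 C=37 D=28] avail[A=19 B=42 C=37 D=28] open={R5,R6,R7}
Step 12: reserve R8 C 6 -> on_hand[A=21 B=47 C=37 D=28] avail[A=19 B=42 C=31 D=28] open={R5,R6,R7,R8}
Step 13: reserve R9 C 2 -> on_hand[A=21 B=47 C=37 D=28] avail[A=19 B=42 C=29 D=28] open={R5,R6,R7,R8,R9}
Step 14: commit R7 -> on_hand[A=19 B=47 C=37 D=28] avail[A=19 B=42 C=29 D=28] open={R5,R6,R8,R9}
Step 15: cancel R9 -> on_hand[A=19 B=47 C=37 D=28] avail[A=19 B=42 C=31 D=28] open={R5,R6,R8}
Step 16: reserve R10 D 5 -> on_hand[A=19 B=47 C=37 D=28] avail[A=19 B=42 C=31 D=23] open={R10,R5,R6,R8}
Step 17: reserve R11 A 8 -> on_hand[A=19 B=47 C=37 D=28] avail[A=11 B=42 C=31 D=23] open={R10,R11,R5,R6,R8}
Step 18: reserve R12 C 7 -> on_hand[A=19 B=47 C=37 D=28] avail[A=11 B=42 C=24 D=23] open={R10,R11,R12,R5,R6,R8}
Step 19: reserve R13 A 8 -> on_hand[A=19 B=47 C=37 D=28] avail[A=3 B=42 C=24 D=23] open={R10,R11,R12,R13,R5,R6,R8}
Final available[B] = 42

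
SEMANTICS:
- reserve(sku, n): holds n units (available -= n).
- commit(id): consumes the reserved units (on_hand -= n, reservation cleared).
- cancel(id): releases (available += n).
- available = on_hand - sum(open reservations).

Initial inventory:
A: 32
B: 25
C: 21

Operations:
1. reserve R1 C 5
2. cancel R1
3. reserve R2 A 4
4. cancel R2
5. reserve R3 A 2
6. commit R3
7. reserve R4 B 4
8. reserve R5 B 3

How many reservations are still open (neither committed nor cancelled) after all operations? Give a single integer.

Answer: 2

Derivation:
Step 1: reserve R1 C 5 -> on_hand[A=32 B=25 C=21] avail[A=32 B=25 C=16] open={R1}
Step 2: cancel R1 -> on_hand[A=32 B=25 C=21] avail[A=32 B=25 C=21] open={}
Step 3: reserve R2 A 4 -> on_hand[A=32 B=25 C=21] avail[A=28 B=25 C=21] open={R2}
Step 4: cancel R2 -> on_hand[A=32 B=25 C=21] avail[A=32 B=25 C=21] open={}
Step 5: reserve R3 A 2 -> on_hand[A=32 B=25 C=21] avail[A=30 B=25 C=21] open={R3}
Step 6: commit R3 -> on_hand[A=30 B=25 C=21] avail[A=30 B=25 C=21] open={}
Step 7: reserve R4 B 4 -> on_hand[A=30 B=25 C=21] avail[A=30 B=21 C=21] open={R4}
Step 8: reserve R5 B 3 -> on_hand[A=30 B=25 C=21] avail[A=30 B=18 C=21] open={R4,R5}
Open reservations: ['R4', 'R5'] -> 2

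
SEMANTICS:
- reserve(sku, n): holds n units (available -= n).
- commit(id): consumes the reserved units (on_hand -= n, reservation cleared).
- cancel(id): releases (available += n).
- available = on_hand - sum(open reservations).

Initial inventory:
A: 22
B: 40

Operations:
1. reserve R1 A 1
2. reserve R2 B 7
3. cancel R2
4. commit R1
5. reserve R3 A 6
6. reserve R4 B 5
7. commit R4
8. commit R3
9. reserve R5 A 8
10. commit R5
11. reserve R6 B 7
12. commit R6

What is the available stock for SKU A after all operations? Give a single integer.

Answer: 7

Derivation:
Step 1: reserve R1 A 1 -> on_hand[A=22 B=40] avail[A=21 B=40] open={R1}
Step 2: reserve R2 B 7 -> on_hand[A=22 B=40] avail[A=21 B=33] open={R1,R2}
Step 3: cancel R2 -> on_hand[A=22 B=40] avail[A=21 B=40] open={R1}
Step 4: commit R1 -> on_hand[A=21 B=40] avail[A=21 B=40] open={}
Step 5: reserve R3 A 6 -> on_hand[A=21 B=40] avail[A=15 B=40] open={R3}
Step 6: reserve R4 B 5 -> on_hand[A=21 B=40] avail[A=15 B=35] open={R3,R4}
Step 7: commit R4 -> on_hand[A=21 B=35] avail[A=15 B=35] open={R3}
Step 8: commit R3 -> on_hand[A=15 B=35] avail[A=15 B=35] open={}
Step 9: reserve R5 A 8 -> on_hand[A=15 B=35] avail[A=7 B=35] open={R5}
Step 10: commit R5 -> on_hand[A=7 B=35] avail[A=7 B=35] open={}
Step 11: reserve R6 B 7 -> on_hand[A=7 B=35] avail[A=7 B=28] open={R6}
Step 12: commit R6 -> on_hand[A=7 B=28] avail[A=7 B=28] open={}
Final available[A] = 7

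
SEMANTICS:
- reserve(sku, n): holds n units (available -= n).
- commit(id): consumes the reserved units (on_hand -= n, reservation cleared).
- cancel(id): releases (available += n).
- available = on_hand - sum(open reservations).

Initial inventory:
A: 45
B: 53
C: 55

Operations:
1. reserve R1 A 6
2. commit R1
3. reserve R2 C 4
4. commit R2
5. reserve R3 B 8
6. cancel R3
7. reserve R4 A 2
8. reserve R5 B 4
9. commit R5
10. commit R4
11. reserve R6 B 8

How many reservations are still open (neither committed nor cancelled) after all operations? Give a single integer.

Answer: 1

Derivation:
Step 1: reserve R1 A 6 -> on_hand[A=45 B=53 C=55] avail[A=39 B=53 C=55] open={R1}
Step 2: commit R1 -> on_hand[A=39 B=53 C=55] avail[A=39 B=53 C=55] open={}
Step 3: reserve R2 C 4 -> on_hand[A=39 B=53 C=55] avail[A=39 B=53 C=51] open={R2}
Step 4: commit R2 -> on_hand[A=39 B=53 C=51] avail[A=39 B=53 C=51] open={}
Step 5: reserve R3 B 8 -> on_hand[A=39 B=53 C=51] avail[A=39 B=45 C=51] open={R3}
Step 6: cancel R3 -> on_hand[A=39 B=53 C=51] avail[A=39 B=53 C=51] open={}
Step 7: reserve R4 A 2 -> on_hand[A=39 B=53 C=51] avail[A=37 B=53 C=51] open={R4}
Step 8: reserve R5 B 4 -> on_hand[A=39 B=53 C=51] avail[A=37 B=49 C=51] open={R4,R5}
Step 9: commit R5 -> on_hand[A=39 B=49 C=51] avail[A=37 B=49 C=51] open={R4}
Step 10: commit R4 -> on_hand[A=37 B=49 C=51] avail[A=37 B=49 C=51] open={}
Step 11: reserve R6 B 8 -> on_hand[A=37 B=49 C=51] avail[A=37 B=41 C=51] open={R6}
Open reservations: ['R6'] -> 1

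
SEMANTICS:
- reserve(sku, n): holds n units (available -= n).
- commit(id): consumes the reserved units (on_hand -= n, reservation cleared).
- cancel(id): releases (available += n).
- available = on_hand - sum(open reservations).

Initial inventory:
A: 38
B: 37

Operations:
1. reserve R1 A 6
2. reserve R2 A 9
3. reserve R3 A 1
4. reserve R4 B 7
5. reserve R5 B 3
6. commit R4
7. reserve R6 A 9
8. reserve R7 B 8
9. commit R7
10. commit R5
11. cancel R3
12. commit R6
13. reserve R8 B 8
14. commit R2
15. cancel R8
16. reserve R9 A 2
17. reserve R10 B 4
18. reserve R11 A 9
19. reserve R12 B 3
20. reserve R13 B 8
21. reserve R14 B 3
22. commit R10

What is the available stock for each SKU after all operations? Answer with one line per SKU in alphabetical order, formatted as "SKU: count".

Answer: A: 3
B: 1

Derivation:
Step 1: reserve R1 A 6 -> on_hand[A=38 B=37] avail[A=32 B=37] open={R1}
Step 2: reserve R2 A 9 -> on_hand[A=38 B=37] avail[A=23 B=37] open={R1,R2}
Step 3: reserve R3 A 1 -> on_hand[A=38 B=37] avail[A=22 B=37] open={R1,R2,R3}
Step 4: reserve R4 B 7 -> on_hand[A=38 B=37] avail[A=22 B=30] open={R1,R2,R3,R4}
Step 5: reserve R5 B 3 -> on_hand[A=38 B=37] avail[A=22 B=27] open={R1,R2,R3,R4,R5}
Step 6: commit R4 -> on_hand[A=38 B=30] avail[A=22 B=27] open={R1,R2,R3,R5}
Step 7: reserve R6 A 9 -> on_hand[A=38 B=30] avail[A=13 B=27] open={R1,R2,R3,R5,R6}
Step 8: reserve R7 B 8 -> on_hand[A=38 B=30] avail[A=13 B=19] open={R1,R2,R3,R5,R6,R7}
Step 9: commit R7 -> on_hand[A=38 B=22] avail[A=13 B=19] open={R1,R2,R3,R5,R6}
Step 10: commit R5 -> on_hand[A=38 B=19] avail[A=13 B=19] open={R1,R2,R3,R6}
Step 11: cancel R3 -> on_hand[A=38 B=19] avail[A=14 B=19] open={R1,R2,R6}
Step 12: commit R6 -> on_hand[A=29 B=19] avail[A=14 B=19] open={R1,R2}
Step 13: reserve R8 B 8 -> on_hand[A=29 B=19] avail[A=14 B=11] open={R1,R2,R8}
Step 14: commit R2 -> on_hand[A=20 B=19] avail[A=14 B=11] open={R1,R8}
Step 15: cancel R8 -> on_hand[A=20 B=19] avail[A=14 B=19] open={R1}
Step 16: reserve R9 A 2 -> on_hand[A=20 B=19] avail[A=12 B=19] open={R1,R9}
Step 17: reserve R10 B 4 -> on_hand[A=20 B=19] avail[A=12 B=15] open={R1,R10,R9}
Step 18: reserve R11 A 9 -> on_hand[A=20 B=19] avail[A=3 B=15] open={R1,R10,R11,R9}
Step 19: reserve R12 B 3 -> on_hand[A=20 B=19] avail[A=3 B=12] open={R1,R10,R11,R12,R9}
Step 20: reserve R13 B 8 -> on_hand[A=20 B=19] avail[A=3 B=4] open={R1,R10,R11,R12,R13,R9}
Step 21: reserve R14 B 3 -> on_hand[A=20 B=19] avail[A=3 B=1] open={R1,R10,R11,R12,R13,R14,R9}
Step 22: commit R10 -> on_hand[A=20 B=15] avail[A=3 B=1] open={R1,R11,R12,R13,R14,R9}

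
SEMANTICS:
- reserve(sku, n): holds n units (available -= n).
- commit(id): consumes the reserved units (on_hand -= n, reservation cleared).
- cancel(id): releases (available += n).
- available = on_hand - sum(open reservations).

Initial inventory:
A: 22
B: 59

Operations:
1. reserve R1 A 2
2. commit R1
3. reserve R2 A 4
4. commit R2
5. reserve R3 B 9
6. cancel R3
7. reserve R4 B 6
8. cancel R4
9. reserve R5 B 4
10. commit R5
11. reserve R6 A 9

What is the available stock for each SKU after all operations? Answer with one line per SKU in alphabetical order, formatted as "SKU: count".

Answer: A: 7
B: 55

Derivation:
Step 1: reserve R1 A 2 -> on_hand[A=22 B=59] avail[A=20 B=59] open={R1}
Step 2: commit R1 -> on_hand[A=20 B=59] avail[A=20 B=59] open={}
Step 3: reserve R2 A 4 -> on_hand[A=20 B=59] avail[A=16 B=59] open={R2}
Step 4: commit R2 -> on_hand[A=16 B=59] avail[A=16 B=59] open={}
Step 5: reserve R3 B 9 -> on_hand[A=16 B=59] avail[A=16 B=50] open={R3}
Step 6: cancel R3 -> on_hand[A=16 B=59] avail[A=16 B=59] open={}
Step 7: reserve R4 B 6 -> on_hand[A=16 B=59] avail[A=16 B=53] open={R4}
Step 8: cancel R4 -> on_hand[A=16 B=59] avail[A=16 B=59] open={}
Step 9: reserve R5 B 4 -> on_hand[A=16 B=59] avail[A=16 B=55] open={R5}
Step 10: commit R5 -> on_hand[A=16 B=55] avail[A=16 B=55] open={}
Step 11: reserve R6 A 9 -> on_hand[A=16 B=55] avail[A=7 B=55] open={R6}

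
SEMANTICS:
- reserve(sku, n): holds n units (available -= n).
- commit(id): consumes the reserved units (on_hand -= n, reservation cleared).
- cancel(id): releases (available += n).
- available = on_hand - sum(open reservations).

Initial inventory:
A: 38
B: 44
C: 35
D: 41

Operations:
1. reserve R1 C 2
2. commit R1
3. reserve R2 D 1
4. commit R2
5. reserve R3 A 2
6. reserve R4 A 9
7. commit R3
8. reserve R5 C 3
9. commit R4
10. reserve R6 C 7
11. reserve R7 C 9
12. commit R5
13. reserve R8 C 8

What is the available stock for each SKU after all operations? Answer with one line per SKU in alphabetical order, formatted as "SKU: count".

Answer: A: 27
B: 44
C: 6
D: 40

Derivation:
Step 1: reserve R1 C 2 -> on_hand[A=38 B=44 C=35 D=41] avail[A=38 B=44 C=33 D=41] open={R1}
Step 2: commit R1 -> on_hand[A=38 B=44 C=33 D=41] avail[A=38 B=44 C=33 D=41] open={}
Step 3: reserve R2 D 1 -> on_hand[A=38 B=44 C=33 D=41] avail[A=38 B=44 C=33 D=40] open={R2}
Step 4: commit R2 -> on_hand[A=38 B=44 C=33 D=40] avail[A=38 B=44 C=33 D=40] open={}
Step 5: reserve R3 A 2 -> on_hand[A=38 B=44 C=33 D=40] avail[A=36 B=44 C=33 D=40] open={R3}
Step 6: reserve R4 A 9 -> on_hand[A=38 B=44 C=33 D=40] avail[A=27 B=44 C=33 D=40] open={R3,R4}
Step 7: commit R3 -> on_hand[A=36 B=44 C=33 D=40] avail[A=27 B=44 C=33 D=40] open={R4}
Step 8: reserve R5 C 3 -> on_hand[A=36 B=44 C=33 D=40] avail[A=27 B=44 C=30 D=40] open={R4,R5}
Step 9: commit R4 -> on_hand[A=27 B=44 C=33 D=40] avail[A=27 B=44 C=30 D=40] open={R5}
Step 10: reserve R6 C 7 -> on_hand[A=27 B=44 C=33 D=40] avail[A=27 B=44 C=23 D=40] open={R5,R6}
Step 11: reserve R7 C 9 -> on_hand[A=27 B=44 C=33 D=40] avail[A=27 B=44 C=14 D=40] open={R5,R6,R7}
Step 12: commit R5 -> on_hand[A=27 B=44 C=30 D=40] avail[A=27 B=44 C=14 D=40] open={R6,R7}
Step 13: reserve R8 C 8 -> on_hand[A=27 B=44 C=30 D=40] avail[A=27 B=44 C=6 D=40] open={R6,R7,R8}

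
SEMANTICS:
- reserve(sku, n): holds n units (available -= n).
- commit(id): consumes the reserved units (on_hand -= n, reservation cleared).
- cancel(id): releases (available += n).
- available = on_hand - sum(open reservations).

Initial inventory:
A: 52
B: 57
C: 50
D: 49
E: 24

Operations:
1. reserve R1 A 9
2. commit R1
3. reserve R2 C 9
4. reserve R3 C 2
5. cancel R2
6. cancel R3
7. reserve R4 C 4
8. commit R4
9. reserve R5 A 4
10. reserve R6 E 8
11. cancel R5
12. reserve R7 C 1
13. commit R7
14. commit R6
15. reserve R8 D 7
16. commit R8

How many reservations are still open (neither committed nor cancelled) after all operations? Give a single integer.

Step 1: reserve R1 A 9 -> on_hand[A=52 B=57 C=50 D=49 E=24] avail[A=43 B=57 C=50 D=49 E=24] open={R1}
Step 2: commit R1 -> on_hand[A=43 B=57 C=50 D=49 E=24] avail[A=43 B=57 C=50 D=49 E=24] open={}
Step 3: reserve R2 C 9 -> on_hand[A=43 B=57 C=50 D=49 E=24] avail[A=43 B=57 C=41 D=49 E=24] open={R2}
Step 4: reserve R3 C 2 -> on_hand[A=43 B=57 C=50 D=49 E=24] avail[A=43 B=57 C=39 D=49 E=24] open={R2,R3}
Step 5: cancel R2 -> on_hand[A=43 B=57 C=50 D=49 E=24] avail[A=43 B=57 C=48 D=49 E=24] open={R3}
Step 6: cancel R3 -> on_hand[A=43 B=57 C=50 D=49 E=24] avail[A=43 B=57 C=50 D=49 E=24] open={}
Step 7: reserve R4 C 4 -> on_hand[A=43 B=57 C=50 D=49 E=24] avail[A=43 B=57 C=46 D=49 E=24] open={R4}
Step 8: commit R4 -> on_hand[A=43 B=57 C=46 D=49 E=24] avail[A=43 B=57 C=46 D=49 E=24] open={}
Step 9: reserve R5 A 4 -> on_hand[A=43 B=57 C=46 D=49 E=24] avail[A=39 B=57 C=46 D=49 E=24] open={R5}
Step 10: reserve R6 E 8 -> on_hand[A=43 B=57 C=46 D=49 E=24] avail[A=39 B=57 C=46 D=49 E=16] open={R5,R6}
Step 11: cancel R5 -> on_hand[A=43 B=57 C=46 D=49 E=24] avail[A=43 B=57 C=46 D=49 E=16] open={R6}
Step 12: reserve R7 C 1 -> on_hand[A=43 B=57 C=46 D=49 E=24] avail[A=43 B=57 C=45 D=49 E=16] open={R6,R7}
Step 13: commit R7 -> on_hand[A=43 B=57 C=45 D=49 E=24] avail[A=43 B=57 C=45 D=49 E=16] open={R6}
Step 14: commit R6 -> on_hand[A=43 B=57 C=45 D=49 E=16] avail[A=43 B=57 C=45 D=49 E=16] open={}
Step 15: reserve R8 D 7 -> on_hand[A=43 B=57 C=45 D=49 E=16] avail[A=43 B=57 C=45 D=42 E=16] open={R8}
Step 16: commit R8 -> on_hand[A=43 B=57 C=45 D=42 E=16] avail[A=43 B=57 C=45 D=42 E=16] open={}
Open reservations: [] -> 0

Answer: 0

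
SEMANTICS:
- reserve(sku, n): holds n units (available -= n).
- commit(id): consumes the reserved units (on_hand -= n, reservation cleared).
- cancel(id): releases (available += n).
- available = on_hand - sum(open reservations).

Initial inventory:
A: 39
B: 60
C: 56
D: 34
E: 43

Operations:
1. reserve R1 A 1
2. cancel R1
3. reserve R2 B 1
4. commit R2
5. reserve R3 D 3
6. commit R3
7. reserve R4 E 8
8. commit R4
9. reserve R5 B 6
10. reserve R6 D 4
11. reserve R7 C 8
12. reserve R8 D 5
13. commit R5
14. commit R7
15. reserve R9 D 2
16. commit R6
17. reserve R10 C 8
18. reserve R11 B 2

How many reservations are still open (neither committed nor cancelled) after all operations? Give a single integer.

Answer: 4

Derivation:
Step 1: reserve R1 A 1 -> on_hand[A=39 B=60 C=56 D=34 E=43] avail[A=38 B=60 C=56 D=34 E=43] open={R1}
Step 2: cancel R1 -> on_hand[A=39 B=60 C=56 D=34 E=43] avail[A=39 B=60 C=56 D=34 E=43] open={}
Step 3: reserve R2 B 1 -> on_hand[A=39 B=60 C=56 D=34 E=43] avail[A=39 B=59 C=56 D=34 E=43] open={R2}
Step 4: commit R2 -> on_hand[A=39 B=59 C=56 D=34 E=43] avail[A=39 B=59 C=56 D=34 E=43] open={}
Step 5: reserve R3 D 3 -> on_hand[A=39 B=59 C=56 D=34 E=43] avail[A=39 B=59 C=56 D=31 E=43] open={R3}
Step 6: commit R3 -> on_hand[A=39 B=59 C=56 D=31 E=43] avail[A=39 B=59 C=56 D=31 E=43] open={}
Step 7: reserve R4 E 8 -> on_hand[A=39 B=59 C=56 D=31 E=43] avail[A=39 B=59 C=56 D=31 E=35] open={R4}
Step 8: commit R4 -> on_hand[A=39 B=59 C=56 D=31 E=35] avail[A=39 B=59 C=56 D=31 E=35] open={}
Step 9: reserve R5 B 6 -> on_hand[A=39 B=59 C=56 D=31 E=35] avail[A=39 B=53 C=56 D=31 E=35] open={R5}
Step 10: reserve R6 D 4 -> on_hand[A=39 B=59 C=56 D=31 E=35] avail[A=39 B=53 C=56 D=27 E=35] open={R5,R6}
Step 11: reserve R7 C 8 -> on_hand[A=39 B=59 C=56 D=31 E=35] avail[A=39 B=53 C=48 D=27 E=35] open={R5,R6,R7}
Step 12: reserve R8 D 5 -> on_hand[A=39 B=59 C=56 D=31 E=35] avail[A=39 B=53 C=48 D=22 E=35] open={R5,R6,R7,R8}
Step 13: commit R5 -> on_hand[A=39 B=53 C=56 D=31 E=35] avail[A=39 B=53 C=48 D=22 E=35] open={R6,R7,R8}
Step 14: commit R7 -> on_hand[A=39 B=53 C=48 D=31 E=35] avail[A=39 B=53 C=48 D=22 E=35] open={R6,R8}
Step 15: reserve R9 D 2 -> on_hand[A=39 B=53 C=48 D=31 E=35] avail[A=39 B=53 C=48 D=20 E=35] open={R6,R8,R9}
Step 16: commit R6 -> on_hand[A=39 B=53 C=48 D=27 E=35] avail[A=39 B=53 C=48 D=20 E=35] open={R8,R9}
Step 17: reserve R10 C 8 -> on_hand[A=39 B=53 C=48 D=27 E=35] avail[A=39 B=53 C=40 D=20 E=35] open={R10,R8,R9}
Step 18: reserve R11 B 2 -> on_hand[A=39 B=53 C=48 D=27 E=35] avail[A=39 B=51 C=40 D=20 E=35] open={R10,R11,R8,R9}
Open reservations: ['R10', 'R11', 'R8', 'R9'] -> 4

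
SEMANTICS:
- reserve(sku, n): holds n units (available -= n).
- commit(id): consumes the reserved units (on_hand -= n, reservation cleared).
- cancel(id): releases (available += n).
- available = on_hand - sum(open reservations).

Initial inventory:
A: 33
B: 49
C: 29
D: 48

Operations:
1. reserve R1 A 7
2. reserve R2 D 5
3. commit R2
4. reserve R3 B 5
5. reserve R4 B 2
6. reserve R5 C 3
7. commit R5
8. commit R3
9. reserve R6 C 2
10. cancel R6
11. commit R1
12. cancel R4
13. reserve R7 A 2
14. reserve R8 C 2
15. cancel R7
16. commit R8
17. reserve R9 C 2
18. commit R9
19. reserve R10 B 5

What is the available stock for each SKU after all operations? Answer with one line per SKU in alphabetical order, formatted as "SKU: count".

Answer: A: 26
B: 39
C: 22
D: 43

Derivation:
Step 1: reserve R1 A 7 -> on_hand[A=33 B=49 C=29 D=48] avail[A=26 B=49 C=29 D=48] open={R1}
Step 2: reserve R2 D 5 -> on_hand[A=33 B=49 C=29 D=48] avail[A=26 B=49 C=29 D=43] open={R1,R2}
Step 3: commit R2 -> on_hand[A=33 B=49 C=29 D=43] avail[A=26 B=49 C=29 D=43] open={R1}
Step 4: reserve R3 B 5 -> on_hand[A=33 B=49 C=29 D=43] avail[A=26 B=44 C=29 D=43] open={R1,R3}
Step 5: reserve R4 B 2 -> on_hand[A=33 B=49 C=29 D=43] avail[A=26 B=42 C=29 D=43] open={R1,R3,R4}
Step 6: reserve R5 C 3 -> on_hand[A=33 B=49 C=29 D=43] avail[A=26 B=42 C=26 D=43] open={R1,R3,R4,R5}
Step 7: commit R5 -> on_hand[A=33 B=49 C=26 D=43] avail[A=26 B=42 C=26 D=43] open={R1,R3,R4}
Step 8: commit R3 -> on_hand[A=33 B=44 C=26 D=43] avail[A=26 B=42 C=26 D=43] open={R1,R4}
Step 9: reserve R6 C 2 -> on_hand[A=33 B=44 C=26 D=43] avail[A=26 B=42 C=24 D=43] open={R1,R4,R6}
Step 10: cancel R6 -> on_hand[A=33 B=44 C=26 D=43] avail[A=26 B=42 C=26 D=43] open={R1,R4}
Step 11: commit R1 -> on_hand[A=26 B=44 C=26 D=43] avail[A=26 B=42 C=26 D=43] open={R4}
Step 12: cancel R4 -> on_hand[A=26 B=44 C=26 D=43] avail[A=26 B=44 C=26 D=43] open={}
Step 13: reserve R7 A 2 -> on_hand[A=26 B=44 C=26 D=43] avail[A=24 B=44 C=26 D=43] open={R7}
Step 14: reserve R8 C 2 -> on_hand[A=26 B=44 C=26 D=43] avail[A=24 B=44 C=24 D=43] open={R7,R8}
Step 15: cancel R7 -> on_hand[A=26 B=44 C=26 D=43] avail[A=26 B=44 C=24 D=43] open={R8}
Step 16: commit R8 -> on_hand[A=26 B=44 C=24 D=43] avail[A=26 B=44 C=24 D=43] open={}
Step 17: reserve R9 C 2 -> on_hand[A=26 B=44 C=24 D=43] avail[A=26 B=44 C=22 D=43] open={R9}
Step 18: commit R9 -> on_hand[A=26 B=44 C=22 D=43] avail[A=26 B=44 C=22 D=43] open={}
Step 19: reserve R10 B 5 -> on_hand[A=26 B=44 C=22 D=43] avail[A=26 B=39 C=22 D=43] open={R10}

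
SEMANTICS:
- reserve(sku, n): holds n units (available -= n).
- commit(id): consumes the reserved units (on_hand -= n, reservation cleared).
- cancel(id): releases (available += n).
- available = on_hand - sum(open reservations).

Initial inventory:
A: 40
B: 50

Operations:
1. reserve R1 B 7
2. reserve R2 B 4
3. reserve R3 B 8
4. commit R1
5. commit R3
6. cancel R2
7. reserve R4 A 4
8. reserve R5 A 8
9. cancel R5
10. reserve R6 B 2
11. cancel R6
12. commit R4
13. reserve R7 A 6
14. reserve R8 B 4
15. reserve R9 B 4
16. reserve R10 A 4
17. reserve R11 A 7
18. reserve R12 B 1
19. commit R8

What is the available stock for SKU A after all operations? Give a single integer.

Step 1: reserve R1 B 7 -> on_hand[A=40 B=50] avail[A=40 B=43] open={R1}
Step 2: reserve R2 B 4 -> on_hand[A=40 B=50] avail[A=40 B=39] open={R1,R2}
Step 3: reserve R3 B 8 -> on_hand[A=40 B=50] avail[A=40 B=31] open={R1,R2,R3}
Step 4: commit R1 -> on_hand[A=40 B=43] avail[A=40 B=31] open={R2,R3}
Step 5: commit R3 -> on_hand[A=40 B=35] avail[A=40 B=31] open={R2}
Step 6: cancel R2 -> on_hand[A=40 B=35] avail[A=40 B=35] open={}
Step 7: reserve R4 A 4 -> on_hand[A=40 B=35] avail[A=36 B=35] open={R4}
Step 8: reserve R5 A 8 -> on_hand[A=40 B=35] avail[A=28 B=35] open={R4,R5}
Step 9: cancel R5 -> on_hand[A=40 B=35] avail[A=36 B=35] open={R4}
Step 10: reserve R6 B 2 -> on_hand[A=40 B=35] avail[A=36 B=33] open={R4,R6}
Step 11: cancel R6 -> on_hand[A=40 B=35] avail[A=36 B=35] open={R4}
Step 12: commit R4 -> on_hand[A=36 B=35] avail[A=36 B=35] open={}
Step 13: reserve R7 A 6 -> on_hand[A=36 B=35] avail[A=30 B=35] open={R7}
Step 14: reserve R8 B 4 -> on_hand[A=36 B=35] avail[A=30 B=31] open={R7,R8}
Step 15: reserve R9 B 4 -> on_hand[A=36 B=35] avail[A=30 B=27] open={R7,R8,R9}
Step 16: reserve R10 A 4 -> on_hand[A=36 B=35] avail[A=26 B=27] open={R10,R7,R8,R9}
Step 17: reserve R11 A 7 -> on_hand[A=36 B=35] avail[A=19 B=27] open={R10,R11,R7,R8,R9}
Step 18: reserve R12 B 1 -> on_hand[A=36 B=35] avail[A=19 B=26] open={R10,R11,R12,R7,R8,R9}
Step 19: commit R8 -> on_hand[A=36 B=31] avail[A=19 B=26] open={R10,R11,R12,R7,R9}
Final available[A] = 19

Answer: 19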